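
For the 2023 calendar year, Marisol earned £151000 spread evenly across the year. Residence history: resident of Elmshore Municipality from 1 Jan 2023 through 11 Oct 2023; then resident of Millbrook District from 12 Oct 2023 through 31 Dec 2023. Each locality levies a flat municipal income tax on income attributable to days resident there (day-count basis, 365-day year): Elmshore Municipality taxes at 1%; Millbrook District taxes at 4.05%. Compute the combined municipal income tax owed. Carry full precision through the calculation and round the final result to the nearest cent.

Elmshore Municipality, 1 Jan – 11 Oct 2023: 284 days → £151000 × 1% × 284/365 = £1174.9041
Millbrook District, 12 Oct – 31 Dec 2023: 81 days → £151000 × 4.05% × 81/365 = £1357.1384
Total = £2532.0425

£2532.04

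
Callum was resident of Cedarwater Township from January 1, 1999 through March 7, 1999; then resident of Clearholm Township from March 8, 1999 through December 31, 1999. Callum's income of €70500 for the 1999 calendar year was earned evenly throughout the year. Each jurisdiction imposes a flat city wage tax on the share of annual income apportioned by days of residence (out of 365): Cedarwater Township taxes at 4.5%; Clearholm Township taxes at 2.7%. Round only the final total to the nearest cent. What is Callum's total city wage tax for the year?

€2132.96

Cedarwater Township, January 1 – March 7, 1999: 66 days → €70500 × 4.5% × 66/365 = €573.6575
Clearholm Township, March 8 – December 31, 1999: 299 days → €70500 × 2.7% × 299/365 = €1559.3055
Total = €2132.9630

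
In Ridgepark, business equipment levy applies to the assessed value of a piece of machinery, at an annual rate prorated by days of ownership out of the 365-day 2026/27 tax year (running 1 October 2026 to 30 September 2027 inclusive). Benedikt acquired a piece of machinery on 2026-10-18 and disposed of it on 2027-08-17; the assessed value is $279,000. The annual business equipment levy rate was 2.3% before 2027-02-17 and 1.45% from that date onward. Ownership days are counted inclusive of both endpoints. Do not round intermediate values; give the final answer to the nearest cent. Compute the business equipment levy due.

2026-10-18 to 2027-02-16: 122 days at 2.3% → $279,000 × 2.3% × 122/365 = $2,144.8603
2027-02-17 to 2027-08-17: 182 days at 1.45% → $279,000 × 1.45% × 182/365 = $2,017.2082
Total = $4,162.0685

$4,162.07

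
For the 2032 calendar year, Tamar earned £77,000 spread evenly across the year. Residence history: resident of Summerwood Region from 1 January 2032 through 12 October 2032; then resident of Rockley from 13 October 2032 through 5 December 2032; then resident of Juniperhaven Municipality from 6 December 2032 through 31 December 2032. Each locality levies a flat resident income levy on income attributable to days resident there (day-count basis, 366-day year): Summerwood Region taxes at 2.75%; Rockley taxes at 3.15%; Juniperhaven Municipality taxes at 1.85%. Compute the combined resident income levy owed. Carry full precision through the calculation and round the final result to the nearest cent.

Summerwood Region, 1 January – 12 October 2032: 286 days → £77,000 × 2.75% × 286/366 = £1,654.6585
Rockley, 13 October – 5 December 2032: 54 days → £77,000 × 3.15% × 54/366 = £357.8607
Juniperhaven Municipality, 6 December – 31 December 2032: 26 days → £77,000 × 1.85% × 26/366 = £101.1940
Total = £2,113.7131

£2,113.71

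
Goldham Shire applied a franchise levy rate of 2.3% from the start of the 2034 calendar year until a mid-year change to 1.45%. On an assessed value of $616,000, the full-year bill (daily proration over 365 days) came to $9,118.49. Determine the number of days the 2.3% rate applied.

13 days

Let d = days at the first rate; then 365 − d days at the second rate.
$616,000 × [2.3%·d + 1.45%·(365−d)] / 365 = $9,118.49
Solving gives d = 13, so the new rate took effect on January 14, 2034.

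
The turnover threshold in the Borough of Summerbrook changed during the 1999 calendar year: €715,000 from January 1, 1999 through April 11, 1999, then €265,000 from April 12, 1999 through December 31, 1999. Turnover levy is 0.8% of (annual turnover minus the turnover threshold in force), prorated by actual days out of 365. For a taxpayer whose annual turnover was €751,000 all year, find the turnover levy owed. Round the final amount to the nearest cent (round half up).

€2,891.84

January 1 – April 11, 1999: 101 days, exemption €715,000 → (€751,000 − €715,000) × 0.8% × 101/365 = €79.6932
April 12 – December 31, 1999: 264 days, exemption €265,000 → (€751,000 − €265,000) × 0.8% × 264/365 = €2,812.1425
Total = €2,891.8356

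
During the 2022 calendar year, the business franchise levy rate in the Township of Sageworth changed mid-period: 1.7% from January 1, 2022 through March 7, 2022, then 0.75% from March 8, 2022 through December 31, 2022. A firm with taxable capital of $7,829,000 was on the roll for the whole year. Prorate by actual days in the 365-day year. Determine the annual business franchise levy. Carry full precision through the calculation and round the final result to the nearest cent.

$72,166.22

January 1 – March 7, 2022: 66 days at 1.7% → $7,829,000 × 1.7% × 66/365 = $24,066.1315
March 8 – December 31, 2022: 299 days at 0.75% → $7,829,000 × 0.75% × 299/365 = $48,100.0890
Total = $72,166.2205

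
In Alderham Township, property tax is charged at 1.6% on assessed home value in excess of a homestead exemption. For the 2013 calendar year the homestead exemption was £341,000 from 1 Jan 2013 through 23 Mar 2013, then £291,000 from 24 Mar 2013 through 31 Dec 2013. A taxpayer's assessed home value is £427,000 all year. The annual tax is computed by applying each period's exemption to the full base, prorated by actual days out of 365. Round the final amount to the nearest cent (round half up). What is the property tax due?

1 Jan – 23 Mar 2013: 82 days, exemption £341,000 → (£427,000 − £341,000) × 1.6% × 82/365 = £309.1288
24 Mar – 31 Dec 2013: 283 days, exemption £291,000 → (£427,000 − £291,000) × 1.6% × 283/365 = £1,687.1452
Total = £1,996.2740

£1,996.27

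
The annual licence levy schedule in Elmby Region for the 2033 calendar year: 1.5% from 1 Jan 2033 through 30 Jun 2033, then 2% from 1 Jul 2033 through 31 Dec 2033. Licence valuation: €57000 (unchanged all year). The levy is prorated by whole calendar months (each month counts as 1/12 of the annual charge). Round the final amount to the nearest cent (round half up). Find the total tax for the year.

1 Jan – 30 Jun 2033: 6 months at 1.5% → €57000 × 1.5% × 6/12 = €427.5000
1 Jul – 31 Dec 2033: 6 months at 2% → €57000 × 2% × 6/12 = €570.0000
Total = €997.5000

€997.50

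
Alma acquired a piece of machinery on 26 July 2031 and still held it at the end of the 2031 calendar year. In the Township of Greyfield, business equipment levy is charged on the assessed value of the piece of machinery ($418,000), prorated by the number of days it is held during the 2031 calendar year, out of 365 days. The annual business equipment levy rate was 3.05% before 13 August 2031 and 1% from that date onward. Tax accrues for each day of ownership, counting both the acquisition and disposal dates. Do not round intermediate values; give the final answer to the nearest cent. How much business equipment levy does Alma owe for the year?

26 July – 12 August 2031: 18 days at 3.05% → $418,000 × 3.05% × 18/365 = $628.7178
13 August – 31 December 2031: 141 days at 1% → $418,000 × 1% × 141/365 = $1,614.7397
Total = $2,243.4575

$2,243.46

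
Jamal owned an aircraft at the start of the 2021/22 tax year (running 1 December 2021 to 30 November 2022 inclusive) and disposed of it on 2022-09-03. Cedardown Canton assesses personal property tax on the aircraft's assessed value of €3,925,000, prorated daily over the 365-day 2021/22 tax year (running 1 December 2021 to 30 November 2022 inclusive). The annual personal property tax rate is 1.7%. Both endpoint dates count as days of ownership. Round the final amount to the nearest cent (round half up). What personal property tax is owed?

€50,637.88

Days held (2021-12-01 to 2022-09-03): 277 out of 365
Tax = €3,925,000 × 1.7% × 277/365 = €50,637.8767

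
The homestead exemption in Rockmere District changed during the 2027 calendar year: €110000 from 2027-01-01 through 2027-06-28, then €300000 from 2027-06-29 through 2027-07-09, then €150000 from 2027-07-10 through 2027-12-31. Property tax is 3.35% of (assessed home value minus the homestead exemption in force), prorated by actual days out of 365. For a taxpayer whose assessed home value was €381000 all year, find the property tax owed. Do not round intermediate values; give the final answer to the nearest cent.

2027-01-01 to 2027-06-28: 179 days, exemption €110000 → (€381000 − €110000) × 3.35% × 179/365 = €4452.1959
2027-06-29 to 2027-07-09: 11 days, exemption €300000 → (€381000 − €300000) × 3.35% × 11/365 = €81.7767
2027-07-10 to 2027-12-31: 175 days, exemption €150000 → (€381000 − €150000) × 3.35% × 175/365 = €3710.2397
Total = €8244.2123

€8244.21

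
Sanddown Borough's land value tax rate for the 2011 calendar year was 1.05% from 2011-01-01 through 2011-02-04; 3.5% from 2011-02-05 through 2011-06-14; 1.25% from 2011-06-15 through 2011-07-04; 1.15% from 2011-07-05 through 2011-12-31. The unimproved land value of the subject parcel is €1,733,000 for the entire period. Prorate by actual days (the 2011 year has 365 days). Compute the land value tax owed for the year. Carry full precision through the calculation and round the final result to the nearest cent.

€34,363.25

2011-01-01 to 2011-02-04: 35 days at 1.05% → €1,733,000 × 1.05% × 35/365 = €1,744.8699
2011-02-05 to 2011-06-14: 130 days at 3.5% → €1,733,000 × 3.5% × 130/365 = €21,603.1507
2011-06-15 to 2011-07-04: 20 days at 1.25% → €1,733,000 × 1.25% × 20/365 = €1,186.9863
2011-07-05 to 2011-12-31: 180 days at 1.15% → €1,733,000 × 1.15% × 180/365 = €9,828.2466
Total = €34,363.2534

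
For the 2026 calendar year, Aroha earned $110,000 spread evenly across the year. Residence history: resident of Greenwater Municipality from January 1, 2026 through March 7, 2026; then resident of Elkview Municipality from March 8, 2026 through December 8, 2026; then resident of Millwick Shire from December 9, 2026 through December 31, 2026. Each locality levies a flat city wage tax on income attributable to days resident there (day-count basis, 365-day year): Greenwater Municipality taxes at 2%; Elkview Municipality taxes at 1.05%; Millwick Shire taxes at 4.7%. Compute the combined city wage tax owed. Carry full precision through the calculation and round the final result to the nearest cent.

$1,596.96

Greenwater Municipality, January 1 – March 7, 2026: 66 days → $110,000 × 2% × 66/365 = $397.8082
Elkview Municipality, March 8 – December 8, 2026: 276 days → $110,000 × 1.05% × 276/365 = $873.3699
Millwick Shire, December 9 – December 31, 2026: 23 days → $110,000 × 4.7% × 23/365 = $325.7808
Total = $1,596.9589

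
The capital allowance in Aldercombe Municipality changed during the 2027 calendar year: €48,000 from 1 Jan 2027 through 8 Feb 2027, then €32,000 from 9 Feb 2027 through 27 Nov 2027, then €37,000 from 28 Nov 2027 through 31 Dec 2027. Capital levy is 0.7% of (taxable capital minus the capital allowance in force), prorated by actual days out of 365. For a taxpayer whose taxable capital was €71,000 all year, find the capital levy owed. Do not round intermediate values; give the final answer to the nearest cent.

€257.77

1 Jan – 8 Feb 2027: 39 days, exemption €48,000 → (€71,000 − €48,000) × 0.7% × 39/365 = €17.2027
9 Feb – 27 Nov 2027: 292 days, exemption €32,000 → (€71,000 − €32,000) × 0.7% × 292/365 = €218.4000
28 Nov – 31 Dec 2027: 34 days, exemption €37,000 → (€71,000 − €37,000) × 0.7% × 34/365 = €22.1699
Total = €257.7726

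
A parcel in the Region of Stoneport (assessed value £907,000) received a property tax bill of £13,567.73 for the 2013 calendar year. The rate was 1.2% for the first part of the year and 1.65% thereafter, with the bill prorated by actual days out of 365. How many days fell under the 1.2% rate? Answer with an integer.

Let d = days at the first rate; then 365 − d days at the second rate.
£907,000 × [1.2%·d + 1.65%·(365−d)] / 365 = £13,567.73
Solving gives d = 125, so the new rate took effect on 6 May 2013.

125 days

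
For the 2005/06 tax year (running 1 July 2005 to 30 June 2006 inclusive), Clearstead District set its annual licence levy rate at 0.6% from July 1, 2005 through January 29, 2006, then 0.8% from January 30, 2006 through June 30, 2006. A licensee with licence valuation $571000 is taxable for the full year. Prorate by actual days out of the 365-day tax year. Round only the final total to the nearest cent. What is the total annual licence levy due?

July 1, 2005 – January 29, 2006: 213 days at 0.6% → $571000 × 0.6% × 213/365 = $1999.2822
January 30 – June 30, 2006: 152 days at 0.8% → $571000 × 0.8% × 152/365 = $1902.2904
Total = $3901.5726

$3901.57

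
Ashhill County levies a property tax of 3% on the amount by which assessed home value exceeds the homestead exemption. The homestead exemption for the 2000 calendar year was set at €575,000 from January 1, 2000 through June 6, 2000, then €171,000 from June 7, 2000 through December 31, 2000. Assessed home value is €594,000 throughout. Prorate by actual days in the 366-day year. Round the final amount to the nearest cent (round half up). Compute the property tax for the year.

January 1 – June 6, 2000: 158 days, exemption €575,000 → (€594,000 − €575,000) × 3% × 158/366 = €246.0656
June 7 – December 31, 2000: 208 days, exemption €171,000 → (€594,000 − €171,000) × 3% × 208/366 = €7,211.8033
Total = €7,457.8689

€7,457.87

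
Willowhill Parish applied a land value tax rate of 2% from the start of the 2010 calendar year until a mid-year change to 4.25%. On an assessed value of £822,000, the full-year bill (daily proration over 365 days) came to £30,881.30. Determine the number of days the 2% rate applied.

Let d = days at the first rate; then 365 − d days at the second rate.
£822,000 × [2%·d + 4.25%·(365−d)] / 365 = £30,881.30
Solving gives d = 80, so the new rate took effect on March 22, 2010.

80 days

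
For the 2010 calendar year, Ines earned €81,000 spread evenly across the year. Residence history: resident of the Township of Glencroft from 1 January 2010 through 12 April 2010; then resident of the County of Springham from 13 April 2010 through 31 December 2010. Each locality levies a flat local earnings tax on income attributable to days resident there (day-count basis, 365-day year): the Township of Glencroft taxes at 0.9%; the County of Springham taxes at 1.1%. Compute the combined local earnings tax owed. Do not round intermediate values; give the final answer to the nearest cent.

€845.73

The Township of Glencroft, 1 January – 12 April 2010: 102 days → €81,000 × 0.9% × 102/365 = €203.7205
The County of Springham, 13 April – 31 December 2010: 263 days → €81,000 × 1.1% × 263/365 = €642.0082
Total = €845.7288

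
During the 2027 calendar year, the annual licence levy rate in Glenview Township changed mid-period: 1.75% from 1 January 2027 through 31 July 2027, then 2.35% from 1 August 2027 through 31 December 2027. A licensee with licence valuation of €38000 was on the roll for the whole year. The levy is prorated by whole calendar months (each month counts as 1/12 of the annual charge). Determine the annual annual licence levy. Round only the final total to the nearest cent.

1 January – 31 July 2027: 7 months at 1.75% → €38000 × 1.75% × 7/12 = €387.9167
1 August – 31 December 2027: 5 months at 2.35% → €38000 × 2.35% × 5/12 = €372.0833
Total = €760.0000

€760.00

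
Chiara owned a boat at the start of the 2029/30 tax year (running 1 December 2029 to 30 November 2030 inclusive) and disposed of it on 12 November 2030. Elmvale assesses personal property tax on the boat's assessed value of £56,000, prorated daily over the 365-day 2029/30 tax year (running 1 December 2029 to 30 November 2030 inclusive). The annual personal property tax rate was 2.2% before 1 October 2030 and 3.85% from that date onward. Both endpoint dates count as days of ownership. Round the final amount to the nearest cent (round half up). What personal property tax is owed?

1 December 2029 – 30 September 2030: 304 days at 2.2% → £56,000 × 2.2% × 304/365 = £1,026.1041
1 October – 12 November 2030: 43 days at 3.85% → £56,000 × 3.85% × 43/365 = £253.9945
Total = £1,280.0986

£1,280.10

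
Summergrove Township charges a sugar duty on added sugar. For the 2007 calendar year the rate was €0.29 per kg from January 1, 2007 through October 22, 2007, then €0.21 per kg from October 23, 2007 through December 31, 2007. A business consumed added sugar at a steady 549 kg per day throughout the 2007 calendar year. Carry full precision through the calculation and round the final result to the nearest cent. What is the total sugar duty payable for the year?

€55,037.25

January 1 – October 22, 2007: 295 days × 549 kg/day = 161,955 kg at €0.29/kg → €46,966.95
October 23 – December 31, 2007: 70 days × 549 kg/day = 38,430 kg at €0.21/kg → €8,070.30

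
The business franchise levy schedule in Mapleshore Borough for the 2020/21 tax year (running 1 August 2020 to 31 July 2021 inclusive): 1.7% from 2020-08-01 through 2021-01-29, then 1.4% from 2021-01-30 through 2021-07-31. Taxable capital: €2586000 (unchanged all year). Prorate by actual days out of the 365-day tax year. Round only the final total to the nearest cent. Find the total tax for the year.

2020-08-01 to 2021-01-29: 182 days at 1.7% → €2586000 × 1.7% × 182/365 = €21920.7781
2021-01-30 to 2021-07-31: 183 days at 1.4% → €2586000 × 1.4% × 183/365 = €18151.5945
Total = €40072.3726

€40072.37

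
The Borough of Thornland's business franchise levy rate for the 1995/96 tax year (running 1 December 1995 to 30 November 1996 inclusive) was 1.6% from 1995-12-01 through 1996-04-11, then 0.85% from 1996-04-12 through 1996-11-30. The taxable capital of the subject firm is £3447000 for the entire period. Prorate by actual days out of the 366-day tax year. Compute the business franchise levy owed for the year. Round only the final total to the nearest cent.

1995-12-01 to 1996-04-11: 133 days at 1.6% → £3447000 × 1.6% × 133/366 = £20041.5738
1996-04-12 to 1996-11-30: 233 days at 0.85% → £3447000 × 0.85% × 233/366 = £18652.4139
Total = £38693.9877

£38693.99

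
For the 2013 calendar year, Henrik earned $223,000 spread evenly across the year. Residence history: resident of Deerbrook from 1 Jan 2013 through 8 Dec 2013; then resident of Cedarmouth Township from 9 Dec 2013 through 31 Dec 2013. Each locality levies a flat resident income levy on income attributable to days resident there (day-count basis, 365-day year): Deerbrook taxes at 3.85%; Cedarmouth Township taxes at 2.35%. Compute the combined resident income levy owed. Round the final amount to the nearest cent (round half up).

Deerbrook, 1 Jan – 8 Dec 2013: 342 days → $223,000 × 3.85% × 342/365 = $8,044.4959
Cedarmouth Township, 9 Dec – 31 Dec 2013: 23 days → $223,000 × 2.35% × 23/365 = $330.2233
Total = $8,374.7192

$8,374.72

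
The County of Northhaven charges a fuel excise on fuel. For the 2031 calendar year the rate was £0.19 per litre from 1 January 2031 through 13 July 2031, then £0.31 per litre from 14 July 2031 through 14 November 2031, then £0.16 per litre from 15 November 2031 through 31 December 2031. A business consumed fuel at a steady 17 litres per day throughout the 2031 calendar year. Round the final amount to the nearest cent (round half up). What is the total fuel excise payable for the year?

£1,407.94

1 January – 13 July 2031: 194 days × 17 litres/day = 3,298 litres at £0.19/litre → £626.62
14 July – 14 November 2031: 124 days × 17 litres/day = 2,108 litres at £0.31/litre → £653.48
15 November – 31 December 2031: 47 days × 17 litres/day = 799 litres at £0.16/litre → £127.84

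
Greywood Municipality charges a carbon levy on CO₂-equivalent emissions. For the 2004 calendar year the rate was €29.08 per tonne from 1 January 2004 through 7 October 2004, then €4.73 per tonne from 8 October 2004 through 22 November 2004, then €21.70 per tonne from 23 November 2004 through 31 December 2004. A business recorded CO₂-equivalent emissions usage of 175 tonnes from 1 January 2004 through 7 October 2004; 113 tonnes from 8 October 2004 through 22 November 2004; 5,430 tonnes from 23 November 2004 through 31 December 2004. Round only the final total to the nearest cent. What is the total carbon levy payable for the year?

€123454.49

1 January – 7 October 2004: 175 tonnes at €29.08/tonne → €5089.00
8 October – 22 November 2004: 113 tonnes at €4.73/tonne → €534.49
23 November – 31 December 2004: 5,430 tonnes at €21.70/tonne → €117831.00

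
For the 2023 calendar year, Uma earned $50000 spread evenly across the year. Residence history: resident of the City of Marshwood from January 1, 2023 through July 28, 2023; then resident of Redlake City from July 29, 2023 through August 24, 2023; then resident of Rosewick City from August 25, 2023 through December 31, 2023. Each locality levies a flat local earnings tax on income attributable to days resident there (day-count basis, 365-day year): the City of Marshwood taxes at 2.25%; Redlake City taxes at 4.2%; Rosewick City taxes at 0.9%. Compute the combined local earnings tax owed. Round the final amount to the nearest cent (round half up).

The City of Marshwood, January 1 – July 28, 2023: 209 days → $50000 × 2.25% × 209/365 = $644.1781
Redlake City, July 29 – August 24, 2023: 27 days → $50000 × 4.2% × 27/365 = $155.3425
Rosewick City, August 25 – December 31, 2023: 129 days → $50000 × 0.9% × 129/365 = $159.0411
Total = $958.5616

$958.56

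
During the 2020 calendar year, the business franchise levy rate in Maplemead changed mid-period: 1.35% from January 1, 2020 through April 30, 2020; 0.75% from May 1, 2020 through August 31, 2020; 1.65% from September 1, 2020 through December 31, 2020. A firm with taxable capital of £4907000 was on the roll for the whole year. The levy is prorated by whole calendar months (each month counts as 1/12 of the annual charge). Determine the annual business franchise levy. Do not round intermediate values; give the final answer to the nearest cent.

£61337.50

January 1 – April 30, 2020: 4 months at 1.35% → £4907000 × 1.35% × 4/12 = £22081.5000
May 1 – August 31, 2020: 4 months at 0.75% → £4907000 × 0.75% × 4/12 = £12267.5000
September 1 – December 31, 2020: 4 months at 1.65% → £4907000 × 1.65% × 4/12 = £26988.5000
Total = £61337.5000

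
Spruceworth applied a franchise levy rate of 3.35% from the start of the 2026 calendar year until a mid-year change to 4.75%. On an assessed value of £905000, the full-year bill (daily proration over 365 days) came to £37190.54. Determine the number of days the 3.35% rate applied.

Let d = days at the first rate; then 365 − d days at the second rate.
£905000 × [3.35%·d + 4.75%·(365−d)] / 365 = £37190.54
Solving gives d = 167, so the new rate took effect on 17 June 2026.

167 days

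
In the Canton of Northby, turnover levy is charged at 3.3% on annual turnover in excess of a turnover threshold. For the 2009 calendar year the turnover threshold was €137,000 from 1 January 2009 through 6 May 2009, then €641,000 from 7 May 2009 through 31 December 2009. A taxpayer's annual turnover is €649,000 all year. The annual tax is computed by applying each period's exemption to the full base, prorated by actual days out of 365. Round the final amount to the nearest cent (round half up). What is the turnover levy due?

1 January – 6 May 2009: 126 days, exemption €137,000 → (€649,000 − €137,000) × 3.3% × 126/365 = €5,832.5918
7 May – 31 December 2009: 239 days, exemption €641,000 → (€649,000 − €641,000) × 3.3% × 239/365 = €172.8658
Total = €6,005.4575

€6,005.46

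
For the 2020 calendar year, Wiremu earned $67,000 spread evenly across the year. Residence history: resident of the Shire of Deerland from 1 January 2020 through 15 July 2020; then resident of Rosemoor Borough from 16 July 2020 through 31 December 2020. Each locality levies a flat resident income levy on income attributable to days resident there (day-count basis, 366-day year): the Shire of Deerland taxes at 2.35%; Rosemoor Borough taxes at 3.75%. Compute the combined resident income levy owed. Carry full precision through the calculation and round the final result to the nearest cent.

$2,007.62

The Shire of Deerland, 1 January – 15 July 2020: 197 days → $67,000 × 2.35% × 197/366 = $847.4768
Rosemoor Borough, 16 July – 31 December 2020: 169 days → $67,000 × 3.75% × 169/366 = $1,160.1434
Total = $2,007.6202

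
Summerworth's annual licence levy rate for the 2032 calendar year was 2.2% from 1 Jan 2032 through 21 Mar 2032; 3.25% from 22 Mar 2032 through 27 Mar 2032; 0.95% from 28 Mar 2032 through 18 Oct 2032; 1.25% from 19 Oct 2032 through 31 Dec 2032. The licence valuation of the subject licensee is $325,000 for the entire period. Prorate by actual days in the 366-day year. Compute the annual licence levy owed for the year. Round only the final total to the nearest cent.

1 Jan – 21 Mar 2032: 81 days at 2.2% → $325,000 × 2.2% × 81/366 = $1,582.3770
22 Mar – 27 Mar 2032: 6 days at 3.25% → $325,000 × 3.25% × 6/366 = $173.1557
28 Mar – 18 Oct 2032: 205 days at 0.95% → $325,000 × 0.95% × 205/366 = $1,729.3374
19 Oct – 31 Dec 2032: 74 days at 1.25% → $325,000 × 1.25% × 74/366 = $821.3798
Total = $4,306.2500

$4,306.25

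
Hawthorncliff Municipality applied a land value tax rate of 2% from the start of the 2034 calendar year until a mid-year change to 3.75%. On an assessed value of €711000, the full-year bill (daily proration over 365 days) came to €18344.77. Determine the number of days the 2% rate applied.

Let d = days at the first rate; then 365 − d days at the second rate.
€711000 × [2%·d + 3.75%·(365−d)] / 365 = €18344.77
Solving gives d = 244, so the new rate took effect on 2 Sep 2034.

244 days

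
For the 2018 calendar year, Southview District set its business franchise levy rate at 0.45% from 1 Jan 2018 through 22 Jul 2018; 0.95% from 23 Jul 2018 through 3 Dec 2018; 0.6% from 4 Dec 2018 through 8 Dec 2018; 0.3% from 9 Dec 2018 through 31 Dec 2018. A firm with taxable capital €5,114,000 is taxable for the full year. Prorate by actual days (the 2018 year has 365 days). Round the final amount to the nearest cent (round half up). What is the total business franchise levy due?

1 Jan – 22 Jul 2018: 203 days at 0.45% → €5,114,000 × 0.45% × 203/365 = €12,799.0110
23 Jul – 3 Dec 2018: 134 days at 0.95% → €5,114,000 × 0.95% × 134/365 = €17,835.9507
4 Dec – 8 Dec 2018: 5 days at 0.6% → €5,114,000 × 0.6% × 5/365 = €420.3288
9 Dec – 31 Dec 2018: 23 days at 0.3% → €5,114,000 × 0.3% × 23/365 = €966.7562
Total = €32,022.0466

€32,022.05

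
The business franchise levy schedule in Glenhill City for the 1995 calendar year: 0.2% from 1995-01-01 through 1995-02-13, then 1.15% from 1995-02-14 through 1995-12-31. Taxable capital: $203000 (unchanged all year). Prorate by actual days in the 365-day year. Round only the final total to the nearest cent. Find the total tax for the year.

$2102.02

1995-01-01 to 1995-02-13: 44 days at 0.2% → $203000 × 0.2% × 44/365 = $48.9425
1995-02-14 to 1995-12-31: 321 days at 1.15% → $203000 × 1.15% × 321/365 = $2053.0808
Total = $2102.0233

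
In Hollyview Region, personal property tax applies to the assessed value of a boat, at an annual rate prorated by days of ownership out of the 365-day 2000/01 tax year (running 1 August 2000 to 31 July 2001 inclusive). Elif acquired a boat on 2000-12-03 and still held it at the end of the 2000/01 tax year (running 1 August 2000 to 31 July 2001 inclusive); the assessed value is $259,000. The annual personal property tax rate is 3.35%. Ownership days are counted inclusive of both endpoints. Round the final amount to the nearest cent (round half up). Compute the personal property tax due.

$5,728.87

Days held (2000-12-03 to 2001-07-31): 241 out of 365
Tax = $259,000 × 3.35% × 241/365 = $5,728.8671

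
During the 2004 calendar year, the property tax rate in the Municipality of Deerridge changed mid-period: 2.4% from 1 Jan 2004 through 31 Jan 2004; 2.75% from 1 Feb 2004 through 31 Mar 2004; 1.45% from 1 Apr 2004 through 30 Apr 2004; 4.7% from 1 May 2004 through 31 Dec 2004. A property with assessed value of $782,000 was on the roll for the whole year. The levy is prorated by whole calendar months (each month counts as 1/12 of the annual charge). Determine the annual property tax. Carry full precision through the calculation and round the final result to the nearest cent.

$30,595.75

1 Jan – 31 Jan 2004: 1 month at 2.4% → $782,000 × 2.4% × 1/12 = $1,564.0000
1 Feb – 31 Mar 2004: 2 months at 2.75% → $782,000 × 2.75% × 2/12 = $3,584.1667
1 Apr – 30 Apr 2004: 1 month at 1.45% → $782,000 × 1.45% × 1/12 = $944.9167
1 May – 31 Dec 2004: 8 months at 4.7% → $782,000 × 4.7% × 8/12 = $24,502.6667
Total = $30,595.7500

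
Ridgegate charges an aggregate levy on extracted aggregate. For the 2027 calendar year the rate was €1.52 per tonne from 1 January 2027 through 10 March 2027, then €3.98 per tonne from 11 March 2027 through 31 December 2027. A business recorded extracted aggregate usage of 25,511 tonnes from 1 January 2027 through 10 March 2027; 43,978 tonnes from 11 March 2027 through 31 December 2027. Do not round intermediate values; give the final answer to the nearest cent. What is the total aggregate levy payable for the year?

€213,809.16

1 January – 10 March 2027: 25,511 tonnes at €1.52/tonne → €38,776.72
11 March – 31 December 2027: 43,978 tonnes at €3.98/tonne → €175,032.44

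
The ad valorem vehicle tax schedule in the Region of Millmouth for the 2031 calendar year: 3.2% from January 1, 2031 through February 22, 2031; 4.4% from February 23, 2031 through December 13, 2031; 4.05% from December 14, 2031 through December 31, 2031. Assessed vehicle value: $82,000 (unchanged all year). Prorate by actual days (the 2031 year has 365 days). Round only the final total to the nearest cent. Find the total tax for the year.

$3,450.96

January 1 – February 22, 2031: 53 days at 3.2% → $82,000 × 3.2% × 53/365 = $381.0192
February 23 – December 13, 2031: 294 days at 4.4% → $82,000 × 4.4% × 294/365 = $2,906.1699
December 14 – December 31, 2031: 18 days at 4.05% → $82,000 × 4.05% × 18/365 = $163.7753
Total = $3,450.9644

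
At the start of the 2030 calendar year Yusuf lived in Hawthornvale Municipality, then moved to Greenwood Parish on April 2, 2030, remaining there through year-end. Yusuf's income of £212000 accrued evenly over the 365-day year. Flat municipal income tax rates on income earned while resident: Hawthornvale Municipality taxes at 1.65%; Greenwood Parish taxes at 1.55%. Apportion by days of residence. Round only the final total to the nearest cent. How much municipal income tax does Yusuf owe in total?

Hawthornvale Municipality, January 1 – April 1, 2030: 91 days → £212000 × 1.65% × 91/365 = £872.1041
Greenwood Parish, April 2 – December 31, 2030: 274 days → £212000 × 1.55% × 274/365 = £2466.7507
Total = £3338.8548

£3338.85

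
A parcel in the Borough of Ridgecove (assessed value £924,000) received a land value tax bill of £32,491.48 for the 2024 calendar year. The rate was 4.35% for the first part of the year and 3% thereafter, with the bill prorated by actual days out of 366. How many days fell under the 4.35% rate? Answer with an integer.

Let d = days at the first rate; then 366 − d days at the second rate.
£924,000 × [4.35%·d + 3%·(366−d)] / 366 = £32,491.48
Solving gives d = 140, so the new rate took effect on May 20, 2024.

140 days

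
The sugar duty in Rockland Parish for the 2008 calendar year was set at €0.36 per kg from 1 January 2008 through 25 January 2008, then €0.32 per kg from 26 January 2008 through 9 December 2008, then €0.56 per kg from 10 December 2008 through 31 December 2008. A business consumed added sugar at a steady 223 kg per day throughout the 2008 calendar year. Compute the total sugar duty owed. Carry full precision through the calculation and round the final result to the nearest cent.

€27,518.20

1 January – 25 January 2008: 25 days × 223 kg/day = 5,575 kg at €0.36/kg → €2,007.00
26 January – 9 December 2008: 319 days × 223 kg/day = 71,137 kg at €0.32/kg → €22,763.84
10 December – 31 December 2008: 22 days × 223 kg/day = 4,906 kg at €0.56/kg → €2,747.36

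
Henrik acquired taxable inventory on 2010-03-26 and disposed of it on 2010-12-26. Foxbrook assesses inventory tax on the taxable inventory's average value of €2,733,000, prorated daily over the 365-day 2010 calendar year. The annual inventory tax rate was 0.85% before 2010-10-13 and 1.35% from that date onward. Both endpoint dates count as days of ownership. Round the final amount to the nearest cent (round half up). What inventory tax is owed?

2010-03-26 to 2010-10-12: 201 days at 0.85% → €2,733,000 × 0.85% × 201/365 = €12,792.6863
2010-10-13 to 2010-12-26: 75 days at 1.35% → €2,733,000 × 1.35% × 75/365 = €7,581.2671
Total = €20,373.9534

€20,373.95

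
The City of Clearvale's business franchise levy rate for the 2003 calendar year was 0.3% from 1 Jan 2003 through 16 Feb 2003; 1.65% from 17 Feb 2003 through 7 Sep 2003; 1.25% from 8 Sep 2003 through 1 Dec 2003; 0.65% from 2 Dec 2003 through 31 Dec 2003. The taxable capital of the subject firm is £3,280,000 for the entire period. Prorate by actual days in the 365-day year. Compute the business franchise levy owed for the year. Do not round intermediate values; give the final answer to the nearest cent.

1 Jan – 16 Feb 2003: 47 days at 0.3% → £3,280,000 × 0.3% × 47/365 = £1,267.0685
17 Feb – 7 Sep 2003: 203 days at 1.65% → £3,280,000 × 1.65% × 203/365 = £30,099.6164
8 Sep – 1 Dec 2003: 85 days at 1.25% → £3,280,000 × 1.25% × 85/365 = £9,547.9452
2 Dec – 31 Dec 2003: 30 days at 0.65% → £3,280,000 × 0.65% × 30/365 = £1,752.3288
Total = £42,666.9589

£42,666.96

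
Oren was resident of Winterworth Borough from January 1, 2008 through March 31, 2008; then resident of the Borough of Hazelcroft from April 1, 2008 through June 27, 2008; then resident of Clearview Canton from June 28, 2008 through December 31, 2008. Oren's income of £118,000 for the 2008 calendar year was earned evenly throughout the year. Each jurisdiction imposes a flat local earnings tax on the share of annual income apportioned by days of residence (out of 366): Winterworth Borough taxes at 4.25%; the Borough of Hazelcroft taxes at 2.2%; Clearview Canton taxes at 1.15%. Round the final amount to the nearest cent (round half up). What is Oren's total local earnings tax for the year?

£2,564.40

Winterworth Borough, January 1 – March 31, 2008: 91 days → £118,000 × 4.25% × 91/366 = £1,246.8989
The Borough of Hazelcroft, April 1 – June 27, 2008: 88 days → £118,000 × 2.2% × 88/366 = £624.1749
Clearview Canton, June 28 – December 31, 2008: 187 days → £118,000 × 1.15% × 187/366 = £693.3306
Total = £2,564.4044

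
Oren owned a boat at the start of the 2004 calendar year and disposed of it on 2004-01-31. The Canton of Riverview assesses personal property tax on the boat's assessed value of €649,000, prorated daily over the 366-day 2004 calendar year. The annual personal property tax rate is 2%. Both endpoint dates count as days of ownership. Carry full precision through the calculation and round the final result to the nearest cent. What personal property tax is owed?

Days held (2004-01-01 to 2004-01-31): 31 out of 366
Tax = €649,000 × 2% × 31/366 = €1,099.3989

€1,099.40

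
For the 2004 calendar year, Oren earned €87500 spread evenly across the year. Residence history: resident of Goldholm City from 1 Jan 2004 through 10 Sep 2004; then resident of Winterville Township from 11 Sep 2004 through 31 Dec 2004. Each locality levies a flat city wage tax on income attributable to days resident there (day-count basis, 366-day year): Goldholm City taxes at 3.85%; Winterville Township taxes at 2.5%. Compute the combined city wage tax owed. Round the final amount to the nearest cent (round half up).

Goldholm City, 1 Jan – 10 Sep 2004: 254 days → €87500 × 3.85% × 254/366 = €2337.8757
Winterville Township, 11 Sep – 31 Dec 2004: 112 days → €87500 × 2.5% × 112/366 = €669.3989
Total = €3007.2746

€3007.27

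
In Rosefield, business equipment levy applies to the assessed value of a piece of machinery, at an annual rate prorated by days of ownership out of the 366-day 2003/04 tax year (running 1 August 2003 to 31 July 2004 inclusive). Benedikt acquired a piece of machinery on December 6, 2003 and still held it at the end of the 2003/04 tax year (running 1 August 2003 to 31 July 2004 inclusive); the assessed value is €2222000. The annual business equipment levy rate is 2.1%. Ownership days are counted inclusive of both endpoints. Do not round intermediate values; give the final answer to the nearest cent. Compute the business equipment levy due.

€30470.54

Days held (December 6, 2003 – July 31, 2004): 239 out of 366
Tax = €2222000 × 2.1% × 239/366 = €30470.5410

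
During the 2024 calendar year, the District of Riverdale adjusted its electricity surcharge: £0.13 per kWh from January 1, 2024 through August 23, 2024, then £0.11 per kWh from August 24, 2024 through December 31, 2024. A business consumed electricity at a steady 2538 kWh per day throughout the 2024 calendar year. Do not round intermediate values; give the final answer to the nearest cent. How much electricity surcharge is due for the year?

January 1 – August 23, 2024: 236 days × 2538 kWh/day = 598,968 kWh at £0.13/kWh → £77865.84
August 24 – December 31, 2024: 130 days × 2538 kWh/day = 329,940 kWh at £0.11/kWh → £36293.40

£114159.24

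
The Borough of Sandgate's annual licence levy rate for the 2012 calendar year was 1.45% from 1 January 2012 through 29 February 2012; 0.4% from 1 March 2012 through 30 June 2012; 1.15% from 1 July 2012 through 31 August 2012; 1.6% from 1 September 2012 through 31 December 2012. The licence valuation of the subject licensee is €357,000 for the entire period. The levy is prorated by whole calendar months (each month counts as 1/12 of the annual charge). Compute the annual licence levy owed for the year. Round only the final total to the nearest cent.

€3,927.00

1 January – 29 February 2012: 2 months at 1.45% → €357,000 × 1.45% × 2/12 = €862.7500
1 March – 30 June 2012: 4 months at 0.4% → €357,000 × 0.4% × 4/12 = €476.0000
1 July – 31 August 2012: 2 months at 1.15% → €357,000 × 1.15% × 2/12 = €684.2500
1 September – 31 December 2012: 4 months at 1.6% → €357,000 × 1.6% × 4/12 = €1,904.0000
Total = €3,927.0000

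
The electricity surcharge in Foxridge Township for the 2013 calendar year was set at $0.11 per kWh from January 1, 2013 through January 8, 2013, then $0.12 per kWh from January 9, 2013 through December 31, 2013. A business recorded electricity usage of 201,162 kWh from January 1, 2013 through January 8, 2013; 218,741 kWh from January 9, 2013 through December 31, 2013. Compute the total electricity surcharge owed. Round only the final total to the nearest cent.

January 1 – January 8, 2013: 201,162 kWh at $0.11/kWh → $22,127.82
January 9 – December 31, 2013: 218,741 kWh at $0.12/kWh → $26,248.92

$48,376.74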